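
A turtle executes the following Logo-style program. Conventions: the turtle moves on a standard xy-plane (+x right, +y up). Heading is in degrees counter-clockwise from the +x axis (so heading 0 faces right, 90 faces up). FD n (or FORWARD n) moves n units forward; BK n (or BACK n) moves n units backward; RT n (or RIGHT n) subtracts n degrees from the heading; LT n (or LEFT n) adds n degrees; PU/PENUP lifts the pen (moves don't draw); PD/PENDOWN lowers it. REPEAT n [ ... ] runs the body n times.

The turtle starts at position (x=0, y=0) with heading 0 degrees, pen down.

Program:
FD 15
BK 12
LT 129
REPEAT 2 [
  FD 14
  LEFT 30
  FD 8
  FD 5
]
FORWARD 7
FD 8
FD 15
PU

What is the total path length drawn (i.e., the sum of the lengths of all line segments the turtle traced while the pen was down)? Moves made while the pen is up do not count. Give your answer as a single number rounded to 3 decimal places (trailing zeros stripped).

Executing turtle program step by step:
Start: pos=(0,0), heading=0, pen down
FD 15: (0,0) -> (15,0) [heading=0, draw]
BK 12: (15,0) -> (3,0) [heading=0, draw]
LT 129: heading 0 -> 129
REPEAT 2 [
  -- iteration 1/2 --
  FD 14: (3,0) -> (-5.81,10.88) [heading=129, draw]
  LT 30: heading 129 -> 159
  FD 8: (-5.81,10.88) -> (-13.279,13.747) [heading=159, draw]
  FD 5: (-13.279,13.747) -> (-17.947,15.539) [heading=159, draw]
  -- iteration 2/2 --
  FD 14: (-17.947,15.539) -> (-31.017,20.556) [heading=159, draw]
  LT 30: heading 159 -> 189
  FD 8: (-31.017,20.556) -> (-38.919,19.305) [heading=189, draw]
  FD 5: (-38.919,19.305) -> (-43.857,18.522) [heading=189, draw]
]
FD 7: (-43.857,18.522) -> (-50.771,17.427) [heading=189, draw]
FD 8: (-50.771,17.427) -> (-58.672,16.176) [heading=189, draw]
FD 15: (-58.672,16.176) -> (-73.488,13.829) [heading=189, draw]
PU: pen up
Final: pos=(-73.488,13.829), heading=189, 11 segment(s) drawn

Segment lengths:
  seg 1: (0,0) -> (15,0), length = 15
  seg 2: (15,0) -> (3,0), length = 12
  seg 3: (3,0) -> (-5.81,10.88), length = 14
  seg 4: (-5.81,10.88) -> (-13.279,13.747), length = 8
  seg 5: (-13.279,13.747) -> (-17.947,15.539), length = 5
  seg 6: (-17.947,15.539) -> (-31.017,20.556), length = 14
  seg 7: (-31.017,20.556) -> (-38.919,19.305), length = 8
  seg 8: (-38.919,19.305) -> (-43.857,18.522), length = 5
  seg 9: (-43.857,18.522) -> (-50.771,17.427), length = 7
  seg 10: (-50.771,17.427) -> (-58.672,16.176), length = 8
  seg 11: (-58.672,16.176) -> (-73.488,13.829), length = 15
Total = 111

Answer: 111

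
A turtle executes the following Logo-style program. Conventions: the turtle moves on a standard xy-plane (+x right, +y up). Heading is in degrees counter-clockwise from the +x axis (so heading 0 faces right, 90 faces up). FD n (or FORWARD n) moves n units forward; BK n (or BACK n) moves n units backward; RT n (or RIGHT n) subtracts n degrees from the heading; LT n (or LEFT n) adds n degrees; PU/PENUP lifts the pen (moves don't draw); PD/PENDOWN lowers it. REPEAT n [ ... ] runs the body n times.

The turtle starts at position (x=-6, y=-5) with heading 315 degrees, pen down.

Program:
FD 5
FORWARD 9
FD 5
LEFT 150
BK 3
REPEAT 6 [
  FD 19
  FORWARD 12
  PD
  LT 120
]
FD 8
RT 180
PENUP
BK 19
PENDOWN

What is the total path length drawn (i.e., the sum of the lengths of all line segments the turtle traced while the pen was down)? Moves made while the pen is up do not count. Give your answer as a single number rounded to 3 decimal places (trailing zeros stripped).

Executing turtle program step by step:
Start: pos=(-6,-5), heading=315, pen down
FD 5: (-6,-5) -> (-2.464,-8.536) [heading=315, draw]
FD 9: (-2.464,-8.536) -> (3.899,-14.899) [heading=315, draw]
FD 5: (3.899,-14.899) -> (7.435,-18.435) [heading=315, draw]
LT 150: heading 315 -> 105
BK 3: (7.435,-18.435) -> (8.211,-21.333) [heading=105, draw]
REPEAT 6 [
  -- iteration 1/6 --
  FD 19: (8.211,-21.333) -> (3.294,-2.98) [heading=105, draw]
  FD 12: (3.294,-2.98) -> (0.188,8.611) [heading=105, draw]
  PD: pen down
  LT 120: heading 105 -> 225
  -- iteration 2/6 --
  FD 19: (0.188,8.611) -> (-13.247,-4.824) [heading=225, draw]
  FD 12: (-13.247,-4.824) -> (-21.732,-13.309) [heading=225, draw]
  PD: pen down
  LT 120: heading 225 -> 345
  -- iteration 3/6 --
  FD 19: (-21.732,-13.309) -> (-3.38,-18.227) [heading=345, draw]
  FD 12: (-3.38,-18.227) -> (8.211,-21.333) [heading=345, draw]
  PD: pen down
  LT 120: heading 345 -> 105
  -- iteration 4/6 --
  FD 19: (8.211,-21.333) -> (3.294,-2.98) [heading=105, draw]
  FD 12: (3.294,-2.98) -> (0.188,8.611) [heading=105, draw]
  PD: pen down
  LT 120: heading 105 -> 225
  -- iteration 5/6 --
  FD 19: (0.188,8.611) -> (-13.247,-4.824) [heading=225, draw]
  FD 12: (-13.247,-4.824) -> (-21.732,-13.309) [heading=225, draw]
  PD: pen down
  LT 120: heading 225 -> 345
  -- iteration 6/6 --
  FD 19: (-21.732,-13.309) -> (-3.38,-18.227) [heading=345, draw]
  FD 12: (-3.38,-18.227) -> (8.211,-21.333) [heading=345, draw]
  PD: pen down
  LT 120: heading 345 -> 105
]
FD 8: (8.211,-21.333) -> (6.141,-13.605) [heading=105, draw]
RT 180: heading 105 -> 285
PU: pen up
BK 19: (6.141,-13.605) -> (1.223,4.747) [heading=285, move]
PD: pen down
Final: pos=(1.223,4.747), heading=285, 17 segment(s) drawn

Segment lengths:
  seg 1: (-6,-5) -> (-2.464,-8.536), length = 5
  seg 2: (-2.464,-8.536) -> (3.899,-14.899), length = 9
  seg 3: (3.899,-14.899) -> (7.435,-18.435), length = 5
  seg 4: (7.435,-18.435) -> (8.211,-21.333), length = 3
  seg 5: (8.211,-21.333) -> (3.294,-2.98), length = 19
  seg 6: (3.294,-2.98) -> (0.188,8.611), length = 12
  seg 7: (0.188,8.611) -> (-13.247,-4.824), length = 19
  seg 8: (-13.247,-4.824) -> (-21.732,-13.309), length = 12
  seg 9: (-21.732,-13.309) -> (-3.38,-18.227), length = 19
  seg 10: (-3.38,-18.227) -> (8.211,-21.333), length = 12
  seg 11: (8.211,-21.333) -> (3.294,-2.98), length = 19
  seg 12: (3.294,-2.98) -> (0.188,8.611), length = 12
  seg 13: (0.188,8.611) -> (-13.247,-4.824), length = 19
  seg 14: (-13.247,-4.824) -> (-21.732,-13.309), length = 12
  seg 15: (-21.732,-13.309) -> (-3.38,-18.227), length = 19
  seg 16: (-3.38,-18.227) -> (8.211,-21.333), length = 12
  seg 17: (8.211,-21.333) -> (6.141,-13.605), length = 8
Total = 216

Answer: 216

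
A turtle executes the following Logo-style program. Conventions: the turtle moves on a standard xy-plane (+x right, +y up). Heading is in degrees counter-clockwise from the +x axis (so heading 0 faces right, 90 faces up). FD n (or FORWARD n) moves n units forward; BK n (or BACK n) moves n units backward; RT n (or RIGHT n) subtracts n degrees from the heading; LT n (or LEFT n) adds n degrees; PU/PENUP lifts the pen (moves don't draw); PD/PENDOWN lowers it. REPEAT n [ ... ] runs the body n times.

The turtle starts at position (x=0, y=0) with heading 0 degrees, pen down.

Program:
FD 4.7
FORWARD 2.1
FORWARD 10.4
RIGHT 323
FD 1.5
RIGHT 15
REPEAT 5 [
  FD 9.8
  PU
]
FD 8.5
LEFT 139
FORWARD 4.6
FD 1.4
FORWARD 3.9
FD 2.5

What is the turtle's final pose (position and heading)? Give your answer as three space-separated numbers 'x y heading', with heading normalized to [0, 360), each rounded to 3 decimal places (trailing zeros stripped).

Answer: 59.987 26.48 161

Derivation:
Executing turtle program step by step:
Start: pos=(0,0), heading=0, pen down
FD 4.7: (0,0) -> (4.7,0) [heading=0, draw]
FD 2.1: (4.7,0) -> (6.8,0) [heading=0, draw]
FD 10.4: (6.8,0) -> (17.2,0) [heading=0, draw]
RT 323: heading 0 -> 37
FD 1.5: (17.2,0) -> (18.398,0.903) [heading=37, draw]
RT 15: heading 37 -> 22
REPEAT 5 [
  -- iteration 1/5 --
  FD 9.8: (18.398,0.903) -> (27.484,4.574) [heading=22, draw]
  PU: pen up
  -- iteration 2/5 --
  FD 9.8: (27.484,4.574) -> (36.571,8.245) [heading=22, move]
  PU: pen up
  -- iteration 3/5 --
  FD 9.8: (36.571,8.245) -> (45.657,11.916) [heading=22, move]
  PU: pen up
  -- iteration 4/5 --
  FD 9.8: (45.657,11.916) -> (54.744,15.587) [heading=22, move]
  PU: pen up
  -- iteration 5/5 --
  FD 9.8: (54.744,15.587) -> (63.83,19.258) [heading=22, move]
  PU: pen up
]
FD 8.5: (63.83,19.258) -> (71.711,22.443) [heading=22, move]
LT 139: heading 22 -> 161
FD 4.6: (71.711,22.443) -> (67.362,23.94) [heading=161, move]
FD 1.4: (67.362,23.94) -> (66.038,24.396) [heading=161, move]
FD 3.9: (66.038,24.396) -> (62.35,25.666) [heading=161, move]
FD 2.5: (62.35,25.666) -> (59.987,26.48) [heading=161, move]
Final: pos=(59.987,26.48), heading=161, 5 segment(s) drawn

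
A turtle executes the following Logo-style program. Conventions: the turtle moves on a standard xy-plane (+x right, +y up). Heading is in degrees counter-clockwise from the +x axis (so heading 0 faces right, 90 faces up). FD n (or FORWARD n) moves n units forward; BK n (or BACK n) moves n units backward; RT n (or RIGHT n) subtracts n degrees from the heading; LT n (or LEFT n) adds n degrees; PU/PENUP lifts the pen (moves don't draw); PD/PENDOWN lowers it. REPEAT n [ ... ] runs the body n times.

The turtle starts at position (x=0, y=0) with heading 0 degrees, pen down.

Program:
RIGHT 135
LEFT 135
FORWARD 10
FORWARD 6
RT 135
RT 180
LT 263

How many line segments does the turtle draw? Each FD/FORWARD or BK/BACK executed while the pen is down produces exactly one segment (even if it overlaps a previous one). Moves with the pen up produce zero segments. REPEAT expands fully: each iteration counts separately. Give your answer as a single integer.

Answer: 2

Derivation:
Executing turtle program step by step:
Start: pos=(0,0), heading=0, pen down
RT 135: heading 0 -> 225
LT 135: heading 225 -> 0
FD 10: (0,0) -> (10,0) [heading=0, draw]
FD 6: (10,0) -> (16,0) [heading=0, draw]
RT 135: heading 0 -> 225
RT 180: heading 225 -> 45
LT 263: heading 45 -> 308
Final: pos=(16,0), heading=308, 2 segment(s) drawn
Segments drawn: 2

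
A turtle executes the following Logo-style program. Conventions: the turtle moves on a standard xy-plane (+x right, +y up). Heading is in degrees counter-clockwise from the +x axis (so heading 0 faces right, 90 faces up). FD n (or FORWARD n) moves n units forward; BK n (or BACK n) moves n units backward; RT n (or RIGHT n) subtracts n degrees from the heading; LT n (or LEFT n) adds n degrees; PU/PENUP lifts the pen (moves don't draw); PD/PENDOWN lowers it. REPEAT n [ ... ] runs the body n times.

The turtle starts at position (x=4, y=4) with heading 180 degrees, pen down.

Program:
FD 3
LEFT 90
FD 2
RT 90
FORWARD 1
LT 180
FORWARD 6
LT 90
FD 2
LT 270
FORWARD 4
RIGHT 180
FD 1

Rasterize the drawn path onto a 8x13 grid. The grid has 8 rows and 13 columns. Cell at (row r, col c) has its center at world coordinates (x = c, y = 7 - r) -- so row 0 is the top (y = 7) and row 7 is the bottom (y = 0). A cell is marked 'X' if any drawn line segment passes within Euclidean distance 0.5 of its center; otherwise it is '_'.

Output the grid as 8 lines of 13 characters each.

Answer: _____________
_____________
_____________
_XXXX_XXXXX__
_X____X______
XXXXXXX______
_____________
_____________

Derivation:
Segment 0: (4,4) -> (1,4)
Segment 1: (1,4) -> (1,2)
Segment 2: (1,2) -> (-0,2)
Segment 3: (-0,2) -> (6,2)
Segment 4: (6,2) -> (6,4)
Segment 5: (6,4) -> (10,4)
Segment 6: (10,4) -> (9,4)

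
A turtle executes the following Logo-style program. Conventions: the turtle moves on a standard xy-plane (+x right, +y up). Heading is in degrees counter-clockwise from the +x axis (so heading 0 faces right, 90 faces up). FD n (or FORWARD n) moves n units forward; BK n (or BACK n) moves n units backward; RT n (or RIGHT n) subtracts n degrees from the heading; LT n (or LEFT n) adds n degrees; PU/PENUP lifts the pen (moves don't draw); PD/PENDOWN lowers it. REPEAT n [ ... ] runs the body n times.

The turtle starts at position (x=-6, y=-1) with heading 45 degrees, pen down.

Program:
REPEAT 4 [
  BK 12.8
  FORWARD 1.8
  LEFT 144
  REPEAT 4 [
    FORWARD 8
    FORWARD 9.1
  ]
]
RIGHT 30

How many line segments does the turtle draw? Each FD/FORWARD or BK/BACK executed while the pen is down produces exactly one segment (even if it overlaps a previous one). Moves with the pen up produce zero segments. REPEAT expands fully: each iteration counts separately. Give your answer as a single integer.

Executing turtle program step by step:
Start: pos=(-6,-1), heading=45, pen down
REPEAT 4 [
  -- iteration 1/4 --
  BK 12.8: (-6,-1) -> (-15.051,-10.051) [heading=45, draw]
  FD 1.8: (-15.051,-10.051) -> (-13.778,-8.778) [heading=45, draw]
  LT 144: heading 45 -> 189
  REPEAT 4 [
    -- iteration 1/4 --
    FD 8: (-13.778,-8.778) -> (-21.68,-10.03) [heading=189, draw]
    FD 9.1: (-21.68,-10.03) -> (-30.668,-11.453) [heading=189, draw]
    -- iteration 2/4 --
    FD 8: (-30.668,-11.453) -> (-38.569,-12.705) [heading=189, draw]
    FD 9.1: (-38.569,-12.705) -> (-47.557,-14.128) [heading=189, draw]
    -- iteration 3/4 --
    FD 8: (-47.557,-14.128) -> (-55.459,-15.38) [heading=189, draw]
    FD 9.1: (-55.459,-15.38) -> (-64.447,-16.803) [heading=189, draw]
    -- iteration 4/4 --
    FD 8: (-64.447,-16.803) -> (-72.348,-18.055) [heading=189, draw]
    FD 9.1: (-72.348,-18.055) -> (-81.336,-19.478) [heading=189, draw]
  ]
  -- iteration 2/4 --
  BK 12.8: (-81.336,-19.478) -> (-68.694,-17.476) [heading=189, draw]
  FD 1.8: (-68.694,-17.476) -> (-70.471,-17.758) [heading=189, draw]
  LT 144: heading 189 -> 333
  REPEAT 4 [
    -- iteration 1/4 --
    FD 8: (-70.471,-17.758) -> (-63.343,-21.389) [heading=333, draw]
    FD 9.1: (-63.343,-21.389) -> (-55.235,-25.521) [heading=333, draw]
    -- iteration 2/4 --
    FD 8: (-55.235,-25.521) -> (-48.107,-29.153) [heading=333, draw]
    FD 9.1: (-48.107,-29.153) -> (-39.999,-33.284) [heading=333, draw]
    -- iteration 3/4 --
    FD 8: (-39.999,-33.284) -> (-32.871,-36.916) [heading=333, draw]
    FD 9.1: (-32.871,-36.916) -> (-24.763,-41.047) [heading=333, draw]
    -- iteration 4/4 --
    FD 8: (-24.763,-41.047) -> (-17.635,-44.679) [heading=333, draw]
    FD 9.1: (-17.635,-44.679) -> (-9.527,-48.81) [heading=333, draw]
  ]
  -- iteration 3/4 --
  BK 12.8: (-9.527,-48.81) -> (-20.932,-42.999) [heading=333, draw]
  FD 1.8: (-20.932,-42.999) -> (-19.328,-43.817) [heading=333, draw]
  LT 144: heading 333 -> 117
  REPEAT 4 [
    -- iteration 1/4 --
    FD 8: (-19.328,-43.817) -> (-22.96,-36.689) [heading=117, draw]
    FD 9.1: (-22.96,-36.689) -> (-27.091,-28.58) [heading=117, draw]
    -- iteration 2/4 --
    FD 8: (-27.091,-28.58) -> (-30.723,-21.452) [heading=117, draw]
    FD 9.1: (-30.723,-21.452) -> (-34.854,-13.344) [heading=117, draw]
    -- iteration 3/4 --
    FD 8: (-34.854,-13.344) -> (-38.486,-6.216) [heading=117, draw]
    FD 9.1: (-38.486,-6.216) -> (-42.617,1.892) [heading=117, draw]
    -- iteration 4/4 --
    FD 8: (-42.617,1.892) -> (-46.249,9.02) [heading=117, draw]
    FD 9.1: (-46.249,9.02) -> (-50.381,17.128) [heading=117, draw]
  ]
  -- iteration 4/4 --
  BK 12.8: (-50.381,17.128) -> (-44.57,5.723) [heading=117, draw]
  FD 1.8: (-44.57,5.723) -> (-45.387,7.327) [heading=117, draw]
  LT 144: heading 117 -> 261
  REPEAT 4 [
    -- iteration 1/4 --
    FD 8: (-45.387,7.327) -> (-46.638,-0.574) [heading=261, draw]
    FD 9.1: (-46.638,-0.574) -> (-48.062,-9.562) [heading=261, draw]
    -- iteration 2/4 --
    FD 8: (-48.062,-9.562) -> (-49.313,-17.464) [heading=261, draw]
    FD 9.1: (-49.313,-17.464) -> (-50.737,-26.452) [heading=261, draw]
    -- iteration 3/4 --
    FD 8: (-50.737,-26.452) -> (-51.988,-34.353) [heading=261, draw]
    FD 9.1: (-51.988,-34.353) -> (-53.412,-43.341) [heading=261, draw]
    -- iteration 4/4 --
    FD 8: (-53.412,-43.341) -> (-54.663,-51.243) [heading=261, draw]
    FD 9.1: (-54.663,-51.243) -> (-56.087,-60.231) [heading=261, draw]
  ]
]
RT 30: heading 261 -> 231
Final: pos=(-56.087,-60.231), heading=231, 40 segment(s) drawn
Segments drawn: 40

Answer: 40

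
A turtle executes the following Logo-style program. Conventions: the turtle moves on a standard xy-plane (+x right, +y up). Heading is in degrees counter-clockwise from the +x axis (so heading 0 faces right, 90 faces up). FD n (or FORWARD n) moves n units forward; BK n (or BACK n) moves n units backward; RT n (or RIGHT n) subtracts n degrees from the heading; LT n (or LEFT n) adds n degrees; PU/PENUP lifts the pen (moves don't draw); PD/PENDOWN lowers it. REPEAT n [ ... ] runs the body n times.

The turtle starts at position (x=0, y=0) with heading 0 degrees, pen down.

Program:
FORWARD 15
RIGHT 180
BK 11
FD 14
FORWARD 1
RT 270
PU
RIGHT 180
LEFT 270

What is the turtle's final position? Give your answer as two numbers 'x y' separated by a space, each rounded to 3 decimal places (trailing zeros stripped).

Answer: 11 0

Derivation:
Executing turtle program step by step:
Start: pos=(0,0), heading=0, pen down
FD 15: (0,0) -> (15,0) [heading=0, draw]
RT 180: heading 0 -> 180
BK 11: (15,0) -> (26,0) [heading=180, draw]
FD 14: (26,0) -> (12,0) [heading=180, draw]
FD 1: (12,0) -> (11,0) [heading=180, draw]
RT 270: heading 180 -> 270
PU: pen up
RT 180: heading 270 -> 90
LT 270: heading 90 -> 0
Final: pos=(11,0), heading=0, 4 segment(s) drawn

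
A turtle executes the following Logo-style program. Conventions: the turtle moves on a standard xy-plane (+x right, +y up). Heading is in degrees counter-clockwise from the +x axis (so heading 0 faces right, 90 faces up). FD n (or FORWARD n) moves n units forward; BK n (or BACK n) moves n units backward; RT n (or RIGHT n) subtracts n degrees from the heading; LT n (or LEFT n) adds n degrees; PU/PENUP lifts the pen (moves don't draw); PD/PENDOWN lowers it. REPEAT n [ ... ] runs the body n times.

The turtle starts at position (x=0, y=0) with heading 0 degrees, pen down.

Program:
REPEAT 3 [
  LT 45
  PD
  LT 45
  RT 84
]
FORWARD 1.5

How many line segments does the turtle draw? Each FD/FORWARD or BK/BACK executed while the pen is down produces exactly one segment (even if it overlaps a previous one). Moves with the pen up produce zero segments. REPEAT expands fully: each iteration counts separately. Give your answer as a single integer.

Executing turtle program step by step:
Start: pos=(0,0), heading=0, pen down
REPEAT 3 [
  -- iteration 1/3 --
  LT 45: heading 0 -> 45
  PD: pen down
  LT 45: heading 45 -> 90
  RT 84: heading 90 -> 6
  -- iteration 2/3 --
  LT 45: heading 6 -> 51
  PD: pen down
  LT 45: heading 51 -> 96
  RT 84: heading 96 -> 12
  -- iteration 3/3 --
  LT 45: heading 12 -> 57
  PD: pen down
  LT 45: heading 57 -> 102
  RT 84: heading 102 -> 18
]
FD 1.5: (0,0) -> (1.427,0.464) [heading=18, draw]
Final: pos=(1.427,0.464), heading=18, 1 segment(s) drawn
Segments drawn: 1

Answer: 1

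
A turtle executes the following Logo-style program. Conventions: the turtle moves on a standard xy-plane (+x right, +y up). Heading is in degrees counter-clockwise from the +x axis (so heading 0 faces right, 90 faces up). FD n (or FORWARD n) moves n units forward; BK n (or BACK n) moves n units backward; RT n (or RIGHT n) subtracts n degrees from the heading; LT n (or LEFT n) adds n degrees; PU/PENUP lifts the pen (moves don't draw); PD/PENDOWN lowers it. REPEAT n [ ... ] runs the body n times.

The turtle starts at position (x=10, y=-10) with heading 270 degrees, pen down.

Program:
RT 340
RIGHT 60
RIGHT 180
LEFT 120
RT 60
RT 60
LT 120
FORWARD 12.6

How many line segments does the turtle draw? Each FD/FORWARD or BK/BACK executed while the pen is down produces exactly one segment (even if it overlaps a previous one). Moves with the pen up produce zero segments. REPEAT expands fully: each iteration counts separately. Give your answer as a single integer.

Answer: 1

Derivation:
Executing turtle program step by step:
Start: pos=(10,-10), heading=270, pen down
RT 340: heading 270 -> 290
RT 60: heading 290 -> 230
RT 180: heading 230 -> 50
LT 120: heading 50 -> 170
RT 60: heading 170 -> 110
RT 60: heading 110 -> 50
LT 120: heading 50 -> 170
FD 12.6: (10,-10) -> (-2.409,-7.812) [heading=170, draw]
Final: pos=(-2.409,-7.812), heading=170, 1 segment(s) drawn
Segments drawn: 1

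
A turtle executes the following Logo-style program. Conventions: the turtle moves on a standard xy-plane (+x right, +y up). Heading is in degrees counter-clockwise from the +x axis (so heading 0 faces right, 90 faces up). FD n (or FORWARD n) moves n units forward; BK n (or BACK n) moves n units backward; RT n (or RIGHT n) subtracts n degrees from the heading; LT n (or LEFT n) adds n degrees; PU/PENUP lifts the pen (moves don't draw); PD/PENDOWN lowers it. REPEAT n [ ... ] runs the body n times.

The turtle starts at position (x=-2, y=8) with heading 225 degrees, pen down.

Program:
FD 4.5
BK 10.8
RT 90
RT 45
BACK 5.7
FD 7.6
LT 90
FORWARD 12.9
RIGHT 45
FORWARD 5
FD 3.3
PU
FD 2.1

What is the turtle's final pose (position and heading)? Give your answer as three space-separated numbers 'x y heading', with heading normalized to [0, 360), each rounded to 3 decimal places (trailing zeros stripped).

Answer: -17.799 21.709 135

Derivation:
Executing turtle program step by step:
Start: pos=(-2,8), heading=225, pen down
FD 4.5: (-2,8) -> (-5.182,4.818) [heading=225, draw]
BK 10.8: (-5.182,4.818) -> (2.455,12.455) [heading=225, draw]
RT 90: heading 225 -> 135
RT 45: heading 135 -> 90
BK 5.7: (2.455,12.455) -> (2.455,6.755) [heading=90, draw]
FD 7.6: (2.455,6.755) -> (2.455,14.355) [heading=90, draw]
LT 90: heading 90 -> 180
FD 12.9: (2.455,14.355) -> (-10.445,14.355) [heading=180, draw]
RT 45: heading 180 -> 135
FD 5: (-10.445,14.355) -> (-13.981,17.89) [heading=135, draw]
FD 3.3: (-13.981,17.89) -> (-16.314,20.224) [heading=135, draw]
PU: pen up
FD 2.1: (-16.314,20.224) -> (-17.799,21.709) [heading=135, move]
Final: pos=(-17.799,21.709), heading=135, 7 segment(s) drawn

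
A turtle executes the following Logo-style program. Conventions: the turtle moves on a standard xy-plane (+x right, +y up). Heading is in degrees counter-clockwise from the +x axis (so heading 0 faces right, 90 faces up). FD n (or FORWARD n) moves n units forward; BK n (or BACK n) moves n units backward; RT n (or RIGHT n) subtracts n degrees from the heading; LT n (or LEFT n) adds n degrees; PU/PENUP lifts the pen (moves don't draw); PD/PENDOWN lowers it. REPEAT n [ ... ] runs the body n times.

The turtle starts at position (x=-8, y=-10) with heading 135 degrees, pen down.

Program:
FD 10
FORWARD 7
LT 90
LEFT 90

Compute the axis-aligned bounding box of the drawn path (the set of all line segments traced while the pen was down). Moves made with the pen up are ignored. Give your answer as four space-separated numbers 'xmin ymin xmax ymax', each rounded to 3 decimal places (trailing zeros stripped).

Answer: -20.021 -10 -8 2.021

Derivation:
Executing turtle program step by step:
Start: pos=(-8,-10), heading=135, pen down
FD 10: (-8,-10) -> (-15.071,-2.929) [heading=135, draw]
FD 7: (-15.071,-2.929) -> (-20.021,2.021) [heading=135, draw]
LT 90: heading 135 -> 225
LT 90: heading 225 -> 315
Final: pos=(-20.021,2.021), heading=315, 2 segment(s) drawn

Segment endpoints: x in {-20.021, -15.071, -8}, y in {-10, -2.929, 2.021}
xmin=-20.021, ymin=-10, xmax=-8, ymax=2.021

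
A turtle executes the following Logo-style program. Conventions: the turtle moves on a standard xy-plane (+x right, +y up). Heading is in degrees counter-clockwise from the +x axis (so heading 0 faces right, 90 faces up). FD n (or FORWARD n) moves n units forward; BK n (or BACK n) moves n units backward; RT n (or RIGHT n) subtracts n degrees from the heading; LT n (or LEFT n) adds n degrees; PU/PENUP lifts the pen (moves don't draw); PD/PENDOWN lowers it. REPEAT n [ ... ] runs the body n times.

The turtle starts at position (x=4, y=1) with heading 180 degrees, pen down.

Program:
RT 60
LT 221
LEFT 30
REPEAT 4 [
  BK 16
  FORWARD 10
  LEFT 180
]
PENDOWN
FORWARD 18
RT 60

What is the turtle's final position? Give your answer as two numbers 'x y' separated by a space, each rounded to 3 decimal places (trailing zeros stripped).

Answer: 21.669 4.435

Derivation:
Executing turtle program step by step:
Start: pos=(4,1), heading=180, pen down
RT 60: heading 180 -> 120
LT 221: heading 120 -> 341
LT 30: heading 341 -> 11
REPEAT 4 [
  -- iteration 1/4 --
  BK 16: (4,1) -> (-11.706,-2.053) [heading=11, draw]
  FD 10: (-11.706,-2.053) -> (-1.89,-0.145) [heading=11, draw]
  LT 180: heading 11 -> 191
  -- iteration 2/4 --
  BK 16: (-1.89,-0.145) -> (13.816,2.908) [heading=191, draw]
  FD 10: (13.816,2.908) -> (4,1) [heading=191, draw]
  LT 180: heading 191 -> 11
  -- iteration 3/4 --
  BK 16: (4,1) -> (-11.706,-2.053) [heading=11, draw]
  FD 10: (-11.706,-2.053) -> (-1.89,-0.145) [heading=11, draw]
  LT 180: heading 11 -> 191
  -- iteration 4/4 --
  BK 16: (-1.89,-0.145) -> (13.816,2.908) [heading=191, draw]
  FD 10: (13.816,2.908) -> (4,1) [heading=191, draw]
  LT 180: heading 191 -> 11
]
PD: pen down
FD 18: (4,1) -> (21.669,4.435) [heading=11, draw]
RT 60: heading 11 -> 311
Final: pos=(21.669,4.435), heading=311, 9 segment(s) drawn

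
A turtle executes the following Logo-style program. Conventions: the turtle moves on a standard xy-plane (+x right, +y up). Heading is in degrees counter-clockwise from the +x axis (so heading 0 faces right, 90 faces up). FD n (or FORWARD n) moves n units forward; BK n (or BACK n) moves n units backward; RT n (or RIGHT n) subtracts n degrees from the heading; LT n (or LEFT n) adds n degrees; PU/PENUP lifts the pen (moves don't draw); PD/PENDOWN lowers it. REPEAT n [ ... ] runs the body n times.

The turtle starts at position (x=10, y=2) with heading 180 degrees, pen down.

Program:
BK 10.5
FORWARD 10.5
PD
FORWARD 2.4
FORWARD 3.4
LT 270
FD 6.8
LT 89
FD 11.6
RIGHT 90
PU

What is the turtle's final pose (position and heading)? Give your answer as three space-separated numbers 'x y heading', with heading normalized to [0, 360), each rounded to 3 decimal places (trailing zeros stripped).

Executing turtle program step by step:
Start: pos=(10,2), heading=180, pen down
BK 10.5: (10,2) -> (20.5,2) [heading=180, draw]
FD 10.5: (20.5,2) -> (10,2) [heading=180, draw]
PD: pen down
FD 2.4: (10,2) -> (7.6,2) [heading=180, draw]
FD 3.4: (7.6,2) -> (4.2,2) [heading=180, draw]
LT 270: heading 180 -> 90
FD 6.8: (4.2,2) -> (4.2,8.8) [heading=90, draw]
LT 89: heading 90 -> 179
FD 11.6: (4.2,8.8) -> (-7.398,9.002) [heading=179, draw]
RT 90: heading 179 -> 89
PU: pen up
Final: pos=(-7.398,9.002), heading=89, 6 segment(s) drawn

Answer: -7.398 9.002 89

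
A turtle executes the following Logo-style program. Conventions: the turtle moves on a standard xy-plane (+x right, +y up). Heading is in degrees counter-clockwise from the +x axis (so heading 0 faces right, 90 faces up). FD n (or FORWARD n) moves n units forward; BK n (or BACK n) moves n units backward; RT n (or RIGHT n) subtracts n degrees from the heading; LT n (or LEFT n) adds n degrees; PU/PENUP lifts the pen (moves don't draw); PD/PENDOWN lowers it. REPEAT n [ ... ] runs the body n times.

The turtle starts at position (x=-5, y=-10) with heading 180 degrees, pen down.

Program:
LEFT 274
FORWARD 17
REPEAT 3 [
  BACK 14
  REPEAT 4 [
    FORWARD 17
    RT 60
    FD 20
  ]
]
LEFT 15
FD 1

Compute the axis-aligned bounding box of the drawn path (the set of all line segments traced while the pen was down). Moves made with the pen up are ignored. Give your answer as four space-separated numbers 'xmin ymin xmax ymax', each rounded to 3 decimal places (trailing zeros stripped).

Answer: -6.511 -35.35 60.116 38.47

Derivation:
Executing turtle program step by step:
Start: pos=(-5,-10), heading=180, pen down
LT 274: heading 180 -> 94
FD 17: (-5,-10) -> (-6.186,6.959) [heading=94, draw]
REPEAT 3 [
  -- iteration 1/3 --
  BK 14: (-6.186,6.959) -> (-5.209,-7.007) [heading=94, draw]
  REPEAT 4 [
    -- iteration 1/4 --
    FD 17: (-5.209,-7.007) -> (-6.395,9.951) [heading=94, draw]
    RT 60: heading 94 -> 34
    FD 20: (-6.395,9.951) -> (10.186,21.135) [heading=34, draw]
    -- iteration 2/4 --
    FD 17: (10.186,21.135) -> (24.279,30.641) [heading=34, draw]
    RT 60: heading 34 -> 334
    FD 20: (24.279,30.641) -> (42.255,21.874) [heading=334, draw]
    -- iteration 3/4 --
    FD 17: (42.255,21.874) -> (57.535,14.422) [heading=334, draw]
    RT 60: heading 334 -> 274
    FD 20: (57.535,14.422) -> (58.93,-5.53) [heading=274, draw]
    -- iteration 4/4 --
    FD 17: (58.93,-5.53) -> (60.116,-22.488) [heading=274, draw]
    RT 60: heading 274 -> 214
    FD 20: (60.116,-22.488) -> (43.535,-33.672) [heading=214, draw]
  ]
  -- iteration 2/3 --
  BK 14: (43.535,-33.672) -> (55.141,-25.843) [heading=214, draw]
  REPEAT 4 [
    -- iteration 1/4 --
    FD 17: (55.141,-25.843) -> (41.048,-35.35) [heading=214, draw]
    RT 60: heading 214 -> 154
    FD 20: (41.048,-35.35) -> (23.072,-26.582) [heading=154, draw]
    -- iteration 2/4 --
    FD 17: (23.072,-26.582) -> (7.792,-19.13) [heading=154, draw]
    RT 60: heading 154 -> 94
    FD 20: (7.792,-19.13) -> (6.397,0.821) [heading=94, draw]
    -- iteration 3/4 --
    FD 17: (6.397,0.821) -> (5.211,17.78) [heading=94, draw]
    RT 60: heading 94 -> 34
    FD 20: (5.211,17.78) -> (21.792,28.964) [heading=34, draw]
    -- iteration 4/4 --
    FD 17: (21.792,28.964) -> (35.886,38.47) [heading=34, draw]
    RT 60: heading 34 -> 334
    FD 20: (35.886,38.47) -> (53.862,29.703) [heading=334, draw]
  ]
  -- iteration 3/3 --
  BK 14: (53.862,29.703) -> (41.279,35.84) [heading=334, draw]
  REPEAT 4 [
    -- iteration 1/4 --
    FD 17: (41.279,35.84) -> (56.558,28.388) [heading=334, draw]
    RT 60: heading 334 -> 274
    FD 20: (56.558,28.388) -> (57.953,8.436) [heading=274, draw]
    -- iteration 2/4 --
    FD 17: (57.953,8.436) -> (59.139,-8.522) [heading=274, draw]
    RT 60: heading 274 -> 214
    FD 20: (59.139,-8.522) -> (42.558,-19.706) [heading=214, draw]
    -- iteration 3/4 --
    FD 17: (42.558,-19.706) -> (28.465,-29.212) [heading=214, draw]
    RT 60: heading 214 -> 154
    FD 20: (28.465,-29.212) -> (10.489,-20.445) [heading=154, draw]
    -- iteration 4/4 --
    FD 17: (10.489,-20.445) -> (-4.791,-12.993) [heading=154, draw]
    RT 60: heading 154 -> 94
    FD 20: (-4.791,-12.993) -> (-6.186,6.959) [heading=94, draw]
  ]
]
LT 15: heading 94 -> 109
FD 1: (-6.186,6.959) -> (-6.511,7.904) [heading=109, draw]
Final: pos=(-6.511,7.904), heading=109, 29 segment(s) drawn

Segment endpoints: x in {-6.511, -6.395, -6.186, -6.186, -5.209, -5, -4.791, 5.211, 6.397, 7.792, 10.186, 10.489, 21.792, 23.072, 24.279, 28.465, 35.886, 41.048, 41.279, 42.255, 42.558, 43.535, 53.862, 55.141, 56.558, 57.535, 57.953, 58.93, 59.139, 60.116}, y in {-35.35, -33.672, -29.212, -26.582, -25.843, -22.488, -20.445, -19.706, -19.13, -12.993, -10, -8.522, -7.007, -5.53, 0.821, 6.959, 6.959, 7.904, 8.436, 9.951, 14.422, 17.78, 21.135, 21.874, 28.388, 28.964, 29.703, 30.641, 35.84, 38.47}
xmin=-6.511, ymin=-35.35, xmax=60.116, ymax=38.47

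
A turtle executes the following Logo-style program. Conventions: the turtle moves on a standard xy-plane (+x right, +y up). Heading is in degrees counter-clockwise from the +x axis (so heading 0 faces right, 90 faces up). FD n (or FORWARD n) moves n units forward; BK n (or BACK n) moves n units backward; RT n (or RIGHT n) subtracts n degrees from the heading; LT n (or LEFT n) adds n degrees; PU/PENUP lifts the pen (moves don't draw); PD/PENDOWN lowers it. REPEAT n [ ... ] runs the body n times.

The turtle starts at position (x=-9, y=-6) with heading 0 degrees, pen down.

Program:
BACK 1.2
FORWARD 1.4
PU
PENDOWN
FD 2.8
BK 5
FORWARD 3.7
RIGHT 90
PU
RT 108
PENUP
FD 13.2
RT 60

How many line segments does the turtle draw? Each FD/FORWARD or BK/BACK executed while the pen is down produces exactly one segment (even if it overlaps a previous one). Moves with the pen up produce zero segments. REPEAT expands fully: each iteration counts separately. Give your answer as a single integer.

Answer: 5

Derivation:
Executing turtle program step by step:
Start: pos=(-9,-6), heading=0, pen down
BK 1.2: (-9,-6) -> (-10.2,-6) [heading=0, draw]
FD 1.4: (-10.2,-6) -> (-8.8,-6) [heading=0, draw]
PU: pen up
PD: pen down
FD 2.8: (-8.8,-6) -> (-6,-6) [heading=0, draw]
BK 5: (-6,-6) -> (-11,-6) [heading=0, draw]
FD 3.7: (-11,-6) -> (-7.3,-6) [heading=0, draw]
RT 90: heading 0 -> 270
PU: pen up
RT 108: heading 270 -> 162
PU: pen up
FD 13.2: (-7.3,-6) -> (-19.854,-1.921) [heading=162, move]
RT 60: heading 162 -> 102
Final: pos=(-19.854,-1.921), heading=102, 5 segment(s) drawn
Segments drawn: 5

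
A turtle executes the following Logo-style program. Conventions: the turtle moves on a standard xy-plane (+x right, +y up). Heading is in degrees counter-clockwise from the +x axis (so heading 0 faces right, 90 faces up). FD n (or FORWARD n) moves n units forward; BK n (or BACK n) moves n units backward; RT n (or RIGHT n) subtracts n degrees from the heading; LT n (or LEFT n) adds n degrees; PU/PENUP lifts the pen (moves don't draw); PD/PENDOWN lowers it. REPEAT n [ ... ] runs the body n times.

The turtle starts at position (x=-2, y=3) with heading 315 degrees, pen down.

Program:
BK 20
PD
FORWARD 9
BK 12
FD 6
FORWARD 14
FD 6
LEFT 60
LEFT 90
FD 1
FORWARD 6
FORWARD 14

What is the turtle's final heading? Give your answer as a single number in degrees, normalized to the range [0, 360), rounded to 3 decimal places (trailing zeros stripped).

Executing turtle program step by step:
Start: pos=(-2,3), heading=315, pen down
BK 20: (-2,3) -> (-16.142,17.142) [heading=315, draw]
PD: pen down
FD 9: (-16.142,17.142) -> (-9.778,10.778) [heading=315, draw]
BK 12: (-9.778,10.778) -> (-18.263,19.263) [heading=315, draw]
FD 6: (-18.263,19.263) -> (-14.021,15.021) [heading=315, draw]
FD 14: (-14.021,15.021) -> (-4.121,5.121) [heading=315, draw]
FD 6: (-4.121,5.121) -> (0.121,0.879) [heading=315, draw]
LT 60: heading 315 -> 15
LT 90: heading 15 -> 105
FD 1: (0.121,0.879) -> (-0.137,1.845) [heading=105, draw]
FD 6: (-0.137,1.845) -> (-1.69,7.64) [heading=105, draw]
FD 14: (-1.69,7.64) -> (-5.314,21.163) [heading=105, draw]
Final: pos=(-5.314,21.163), heading=105, 9 segment(s) drawn

Answer: 105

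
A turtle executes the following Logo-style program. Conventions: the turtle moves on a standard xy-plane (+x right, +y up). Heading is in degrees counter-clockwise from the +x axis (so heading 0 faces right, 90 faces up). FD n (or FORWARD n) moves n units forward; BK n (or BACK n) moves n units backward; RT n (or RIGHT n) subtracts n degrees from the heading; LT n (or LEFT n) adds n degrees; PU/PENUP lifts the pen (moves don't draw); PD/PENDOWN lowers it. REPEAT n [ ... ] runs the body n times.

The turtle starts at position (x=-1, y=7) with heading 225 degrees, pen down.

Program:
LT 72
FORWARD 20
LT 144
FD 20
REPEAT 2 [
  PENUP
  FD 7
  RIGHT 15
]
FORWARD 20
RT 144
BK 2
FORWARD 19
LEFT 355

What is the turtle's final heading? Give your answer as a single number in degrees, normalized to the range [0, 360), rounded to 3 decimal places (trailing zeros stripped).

Executing turtle program step by step:
Start: pos=(-1,7), heading=225, pen down
LT 72: heading 225 -> 297
FD 20: (-1,7) -> (8.08,-10.82) [heading=297, draw]
LT 144: heading 297 -> 81
FD 20: (8.08,-10.82) -> (11.208,8.934) [heading=81, draw]
REPEAT 2 [
  -- iteration 1/2 --
  PU: pen up
  FD 7: (11.208,8.934) -> (12.304,15.847) [heading=81, move]
  RT 15: heading 81 -> 66
  -- iteration 2/2 --
  PU: pen up
  FD 7: (12.304,15.847) -> (15.151,22.242) [heading=66, move]
  RT 15: heading 66 -> 51
]
FD 20: (15.151,22.242) -> (27.737,37.785) [heading=51, move]
RT 144: heading 51 -> 267
BK 2: (27.737,37.785) -> (27.842,39.782) [heading=267, move]
FD 19: (27.842,39.782) -> (26.847,20.808) [heading=267, move]
LT 355: heading 267 -> 262
Final: pos=(26.847,20.808), heading=262, 2 segment(s) drawn

Answer: 262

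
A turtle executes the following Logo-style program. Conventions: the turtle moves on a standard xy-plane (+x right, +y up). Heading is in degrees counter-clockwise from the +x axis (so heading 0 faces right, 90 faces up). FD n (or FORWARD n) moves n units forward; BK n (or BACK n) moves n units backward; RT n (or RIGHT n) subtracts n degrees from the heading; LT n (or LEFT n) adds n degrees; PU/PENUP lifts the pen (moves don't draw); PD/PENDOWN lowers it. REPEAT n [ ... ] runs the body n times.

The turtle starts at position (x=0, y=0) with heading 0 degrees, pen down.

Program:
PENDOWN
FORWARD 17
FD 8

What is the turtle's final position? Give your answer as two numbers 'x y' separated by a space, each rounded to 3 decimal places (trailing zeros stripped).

Answer: 25 0

Derivation:
Executing turtle program step by step:
Start: pos=(0,0), heading=0, pen down
PD: pen down
FD 17: (0,0) -> (17,0) [heading=0, draw]
FD 8: (17,0) -> (25,0) [heading=0, draw]
Final: pos=(25,0), heading=0, 2 segment(s) drawn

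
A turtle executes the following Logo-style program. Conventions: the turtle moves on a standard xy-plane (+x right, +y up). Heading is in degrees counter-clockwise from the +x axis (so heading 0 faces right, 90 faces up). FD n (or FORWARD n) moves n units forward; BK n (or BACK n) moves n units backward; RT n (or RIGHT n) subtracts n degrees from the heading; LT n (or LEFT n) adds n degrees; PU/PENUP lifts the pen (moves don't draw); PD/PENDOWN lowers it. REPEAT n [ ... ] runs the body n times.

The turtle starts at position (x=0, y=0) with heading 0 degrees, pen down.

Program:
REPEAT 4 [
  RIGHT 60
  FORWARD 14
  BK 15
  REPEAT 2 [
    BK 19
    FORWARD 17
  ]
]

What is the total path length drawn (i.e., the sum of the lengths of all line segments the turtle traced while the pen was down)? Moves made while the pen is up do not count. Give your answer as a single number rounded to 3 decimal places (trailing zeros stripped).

Executing turtle program step by step:
Start: pos=(0,0), heading=0, pen down
REPEAT 4 [
  -- iteration 1/4 --
  RT 60: heading 0 -> 300
  FD 14: (0,0) -> (7,-12.124) [heading=300, draw]
  BK 15: (7,-12.124) -> (-0.5,0.866) [heading=300, draw]
  REPEAT 2 [
    -- iteration 1/2 --
    BK 19: (-0.5,0.866) -> (-10,17.321) [heading=300, draw]
    FD 17: (-10,17.321) -> (-1.5,2.598) [heading=300, draw]
    -- iteration 2/2 --
    BK 19: (-1.5,2.598) -> (-11,19.053) [heading=300, draw]
    FD 17: (-11,19.053) -> (-2.5,4.33) [heading=300, draw]
  ]
  -- iteration 2/4 --
  RT 60: heading 300 -> 240
  FD 14: (-2.5,4.33) -> (-9.5,-7.794) [heading=240, draw]
  BK 15: (-9.5,-7.794) -> (-2,5.196) [heading=240, draw]
  REPEAT 2 [
    -- iteration 1/2 --
    BK 19: (-2,5.196) -> (7.5,21.651) [heading=240, draw]
    FD 17: (7.5,21.651) -> (-1,6.928) [heading=240, draw]
    -- iteration 2/2 --
    BK 19: (-1,6.928) -> (8.5,23.383) [heading=240, draw]
    FD 17: (8.5,23.383) -> (0,8.66) [heading=240, draw]
  ]
  -- iteration 3/4 --
  RT 60: heading 240 -> 180
  FD 14: (0,8.66) -> (-14,8.66) [heading=180, draw]
  BK 15: (-14,8.66) -> (1,8.66) [heading=180, draw]
  REPEAT 2 [
    -- iteration 1/2 --
    BK 19: (1,8.66) -> (20,8.66) [heading=180, draw]
    FD 17: (20,8.66) -> (3,8.66) [heading=180, draw]
    -- iteration 2/2 --
    BK 19: (3,8.66) -> (22,8.66) [heading=180, draw]
    FD 17: (22,8.66) -> (5,8.66) [heading=180, draw]
  ]
  -- iteration 4/4 --
  RT 60: heading 180 -> 120
  FD 14: (5,8.66) -> (-2,20.785) [heading=120, draw]
  BK 15: (-2,20.785) -> (5.5,7.794) [heading=120, draw]
  REPEAT 2 [
    -- iteration 1/2 --
    BK 19: (5.5,7.794) -> (15,-8.66) [heading=120, draw]
    FD 17: (15,-8.66) -> (6.5,6.062) [heading=120, draw]
    -- iteration 2/2 --
    BK 19: (6.5,6.062) -> (16,-10.392) [heading=120, draw]
    FD 17: (16,-10.392) -> (7.5,4.33) [heading=120, draw]
  ]
]
Final: pos=(7.5,4.33), heading=120, 24 segment(s) drawn

Segment lengths:
  seg 1: (0,0) -> (7,-12.124), length = 14
  seg 2: (7,-12.124) -> (-0.5,0.866), length = 15
  seg 3: (-0.5,0.866) -> (-10,17.321), length = 19
  seg 4: (-10,17.321) -> (-1.5,2.598), length = 17
  seg 5: (-1.5,2.598) -> (-11,19.053), length = 19
  seg 6: (-11,19.053) -> (-2.5,4.33), length = 17
  seg 7: (-2.5,4.33) -> (-9.5,-7.794), length = 14
  seg 8: (-9.5,-7.794) -> (-2,5.196), length = 15
  seg 9: (-2,5.196) -> (7.5,21.651), length = 19
  seg 10: (7.5,21.651) -> (-1,6.928), length = 17
  seg 11: (-1,6.928) -> (8.5,23.383), length = 19
  seg 12: (8.5,23.383) -> (0,8.66), length = 17
  seg 13: (0,8.66) -> (-14,8.66), length = 14
  seg 14: (-14,8.66) -> (1,8.66), length = 15
  seg 15: (1,8.66) -> (20,8.66), length = 19
  seg 16: (20,8.66) -> (3,8.66), length = 17
  seg 17: (3,8.66) -> (22,8.66), length = 19
  seg 18: (22,8.66) -> (5,8.66), length = 17
  seg 19: (5,8.66) -> (-2,20.785), length = 14
  seg 20: (-2,20.785) -> (5.5,7.794), length = 15
  seg 21: (5.5,7.794) -> (15,-8.66), length = 19
  seg 22: (15,-8.66) -> (6.5,6.062), length = 17
  seg 23: (6.5,6.062) -> (16,-10.392), length = 19
  seg 24: (16,-10.392) -> (7.5,4.33), length = 17
Total = 404

Answer: 404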